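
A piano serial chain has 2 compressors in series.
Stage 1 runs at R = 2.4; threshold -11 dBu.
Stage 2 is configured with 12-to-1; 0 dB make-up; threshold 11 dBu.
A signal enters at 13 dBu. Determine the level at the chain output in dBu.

-1 dBu

Stage 1: 24 dB above -11 dBu, reduced 2.4:1 to 10 dB above → -1 dBu.
Stage 2: below threshold (-1 ≤ 11); passes unchanged; output -1 dBu.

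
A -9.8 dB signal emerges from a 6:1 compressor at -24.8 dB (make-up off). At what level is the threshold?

-27.8 dB

Gain reduction = -9.8 − (-24.8) = 15 dB; output overshoot = GR / (R − 1) = 15 / 5 = 3 dB.
Threshold = output − output overshoot = -24.8 − 3 = -27.8 dB.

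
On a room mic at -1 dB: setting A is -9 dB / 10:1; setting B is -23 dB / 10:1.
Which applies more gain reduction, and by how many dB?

A: GR = 8 − 8/10 = 7.2 dB.
B: GR = 22 − 22/10 = 19.8 dB.
Difference: 12.6 dB in favour of B.

B, by 12.6 dB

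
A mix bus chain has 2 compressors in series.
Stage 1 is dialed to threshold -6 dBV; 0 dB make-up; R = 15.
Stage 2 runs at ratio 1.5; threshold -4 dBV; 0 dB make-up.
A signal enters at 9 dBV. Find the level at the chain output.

-5 dBV

Stage 1: 15 dB above -6 dBV, reduced 15:1 to 1 dB above → -5 dBV.
Stage 2: -5 dBV is at or below the -4 dBV threshold — no compression; output -5 dBV.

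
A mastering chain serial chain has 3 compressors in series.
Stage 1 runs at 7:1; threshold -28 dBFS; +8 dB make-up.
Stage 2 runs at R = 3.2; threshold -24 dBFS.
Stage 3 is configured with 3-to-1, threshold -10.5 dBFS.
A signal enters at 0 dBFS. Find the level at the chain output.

-21.5 dBFS

Stage 1: overshoot 28 dB → 28/7 = 4 dB → -24 dBFS; +8 dB make-up → -16 dBFS.
Stage 2: 8 dB above -24 dBFS, reduced 3.2:1 to 2.5 dB above → -21.5 dBFS.
Stage 3: -21.5 dBFS ≤ -10.5 dBFS, so stage 3 doesn't engage; output -21.5 dBFS.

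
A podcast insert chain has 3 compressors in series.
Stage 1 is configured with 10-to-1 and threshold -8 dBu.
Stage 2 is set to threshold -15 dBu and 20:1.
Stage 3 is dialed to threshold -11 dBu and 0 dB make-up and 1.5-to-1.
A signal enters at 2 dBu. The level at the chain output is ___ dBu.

-14.6 dBu

Stage 1: 10 dB above -8 dBu, reduced 10:1 to 1 dB above → -7 dBu.
Stage 2: 8 dB above -15 dBu, reduced 20:1 to 0.4 dB above → -14.6 dBu.
Stage 3: -14.6 dBu ≤ -11 dBu, so stage 3 doesn't engage; output -14.6 dBu.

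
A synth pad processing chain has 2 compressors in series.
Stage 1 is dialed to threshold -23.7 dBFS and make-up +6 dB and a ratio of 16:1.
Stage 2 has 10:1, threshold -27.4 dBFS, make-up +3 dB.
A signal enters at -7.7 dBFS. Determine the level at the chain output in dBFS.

-23.33 dBFS

Stage 1: overshoot 16 dB → 16/16 = 1 dB → -22.7 dBFS; +6 dB make-up → -16.7 dBFS.
Stage 2: -16.7 dBFS is 10.7 dB over -27.4 dBFS; at 10:1 that becomes 1.07 dB over, giving -26.33 dBFS; +3 dB make-up → -23.33 dBFS.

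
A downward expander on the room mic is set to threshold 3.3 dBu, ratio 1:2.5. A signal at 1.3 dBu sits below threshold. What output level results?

-1.7 dBu

The input is 2 dB below the 3.3 dBu threshold.
A 1:2.5 expander multiplies undershoot by 2.5: 2 × 2.5 = 5 dB below threshold.
Output = 3.3 − 5 = -1.7 dBu.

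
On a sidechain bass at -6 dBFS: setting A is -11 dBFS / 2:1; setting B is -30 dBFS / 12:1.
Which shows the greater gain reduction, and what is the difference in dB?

B, by 19.5 dB

A: 5 dB over, compressed to 2.5 dB over, so 2.5 dB of GR.
B: 24 dB over, compressed to 2 dB over, so 22 dB of GR.
B reduces 19.5 dB more.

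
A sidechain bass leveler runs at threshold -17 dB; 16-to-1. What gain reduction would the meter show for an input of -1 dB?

Overshoot = -1 − (-17) = 16 dB.
After 16:1 compression the overshoot becomes 16/16 = 1 dB.
GR = overshoot in − overshoot out = 16 − 1 = 15 dB.

15 dB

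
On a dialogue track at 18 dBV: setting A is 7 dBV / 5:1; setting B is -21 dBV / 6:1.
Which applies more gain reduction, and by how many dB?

A: overshoot 11 dB → output overshoot 2.2 dB → GR 8.8 dB.
B: overshoot 39 dB → output overshoot 6.5 dB → GR 32.5 dB.
Difference: 23.7 dB in favour of B.

B, by 23.7 dB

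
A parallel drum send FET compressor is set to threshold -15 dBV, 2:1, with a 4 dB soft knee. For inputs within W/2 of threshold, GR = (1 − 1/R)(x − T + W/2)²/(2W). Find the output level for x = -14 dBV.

x − T + W/2 = -14 − (-15) + 2 = 3.
GR = (1 − 1/2) × 3² / 8 = 0.5 × 9 / 8 = 0.5625 dB.
Output = -14 − 0.5625 = -14.5625 dBV.

-14.5625 dBV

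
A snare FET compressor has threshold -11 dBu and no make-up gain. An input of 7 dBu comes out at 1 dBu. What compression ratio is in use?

Input overshoot = 7 − (-11) = 18 dB; output overshoot = 1 − (-11) = 12 dB.
Ratio = 18 / 12 = 1.5.

1.5:1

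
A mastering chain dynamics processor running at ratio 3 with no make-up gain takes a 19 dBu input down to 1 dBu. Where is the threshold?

-8 dBu

Input is 27 dB above T (since output overshoot × R = input overshoot: (1 − T)·3 = 19 − T gives T = -8 dBu).
Check: -8 + (19 − (-8))/3 = -8 + 9 = 1 dBu. ✓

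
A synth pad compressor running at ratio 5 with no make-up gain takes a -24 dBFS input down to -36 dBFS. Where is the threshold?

Gain reduction = -24 − (-36) = 12 dB; output overshoot = GR / (R − 1) = 12 / 4 = 3 dB.
Threshold = output − output overshoot = -36 − 3 = -39 dBFS.

-39 dBFS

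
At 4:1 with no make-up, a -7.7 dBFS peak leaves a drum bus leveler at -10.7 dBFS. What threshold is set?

Gain reduction = -7.7 − (-10.7) = 3 dB; output overshoot = GR / (R − 1) = 3 / 3 = 1 dB.
Threshold = output − output overshoot = -10.7 − 1 = -11.7 dBFS.

-11.7 dBFS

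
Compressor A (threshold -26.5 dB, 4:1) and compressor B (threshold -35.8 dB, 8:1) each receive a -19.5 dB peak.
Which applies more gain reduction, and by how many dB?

A: GR = 7 − 7/4 = 5.25 dB.
B: GR = 16.3 − 16.3/8 = 14.2625 dB.
Difference: 9.0125 dB in favour of B.

B, by 9.0125 dB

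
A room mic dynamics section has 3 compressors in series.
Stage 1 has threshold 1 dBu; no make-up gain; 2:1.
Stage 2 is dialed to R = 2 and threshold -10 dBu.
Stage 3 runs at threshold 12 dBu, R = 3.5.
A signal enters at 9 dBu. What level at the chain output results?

Stage 1: 8 dB above 1 dBu, reduced 2:1 to 4 dB above → 5 dBu.
Stage 2: overshoot 15 dB → 15/2 = 7.5 dB → -2.5 dBu.
Stage 3: -2.5 dBu is at or below the 12 dBu threshold — no compression; output -2.5 dBu.

-2.5 dBu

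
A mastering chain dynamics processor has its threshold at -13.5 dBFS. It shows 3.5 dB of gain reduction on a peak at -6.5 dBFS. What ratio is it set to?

2:1

Input overshoot = -6.5 − (-13.5) = 7 dB.
Output overshoot = 7 − 3.5 = 3.5 dB.
Ratio = input overshoot / output overshoot = 7 / 3.5 = 2.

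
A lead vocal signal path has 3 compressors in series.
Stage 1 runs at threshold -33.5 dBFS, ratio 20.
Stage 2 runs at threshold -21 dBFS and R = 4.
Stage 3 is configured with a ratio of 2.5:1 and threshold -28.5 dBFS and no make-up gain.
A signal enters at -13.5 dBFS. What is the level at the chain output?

Stage 1: -13.5 dBFS is 20 dB over -33.5 dBFS; at 20:1 that becomes 1 dB over, giving -32.5 dBFS.
Stage 2: below threshold (-32.5 ≤ -21); passes unchanged; output -32.5 dBFS.
Stage 3: -32.5 dBFS is at or below the -28.5 dBFS threshold — no compression; output -32.5 dBFS.

-32.5 dBFS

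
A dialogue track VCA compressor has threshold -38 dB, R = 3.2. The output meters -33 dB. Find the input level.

-22 dB

That's 5 dB above the -38 dB threshold.
Input overshoot = R × output overshoot = 16 dB → input = -38 + 16 = -22 dB.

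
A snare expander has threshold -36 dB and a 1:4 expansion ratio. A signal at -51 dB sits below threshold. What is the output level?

-96 dB

The input is 15 dB below the -36 dB threshold.
A 1:4 expander multiplies undershoot by 4: 15 × 4 = 60 dB below threshold.
Output = -36 − 60 = -96 dB.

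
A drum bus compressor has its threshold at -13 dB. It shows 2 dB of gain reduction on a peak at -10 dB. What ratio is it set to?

3:1

Input overshoot = -10 − (-13) = 3 dB.
Output overshoot = 3 − 2 = 1 dB.
Ratio = input overshoot / output overshoot = 3 / 1 = 3.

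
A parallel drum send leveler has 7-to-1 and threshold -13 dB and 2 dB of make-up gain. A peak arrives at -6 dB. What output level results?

-6 dB sits 7 dB over threshold.
At 7:1 the overshoot is divided by 7, leaving 1 dB above threshold.
That puts the output at -12 dB; make-up adds 2 dB, giving -10 dB.

-10 dB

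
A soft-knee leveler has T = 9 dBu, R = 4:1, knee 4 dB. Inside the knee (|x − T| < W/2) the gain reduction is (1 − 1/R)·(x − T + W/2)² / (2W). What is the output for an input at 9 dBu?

8.625 dBu

x − T + W/2 = 9 − 9 + 2 = 2.
GR = (1 − 1/4) × 2² / 8 = 0.75 × 4 / 8 = 0.375 dB.
Output = 9 − 0.375 = 8.625 dBu.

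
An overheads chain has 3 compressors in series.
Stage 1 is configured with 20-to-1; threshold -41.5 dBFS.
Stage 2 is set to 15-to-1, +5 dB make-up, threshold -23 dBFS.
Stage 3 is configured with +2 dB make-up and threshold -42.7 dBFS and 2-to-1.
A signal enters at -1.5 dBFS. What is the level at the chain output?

-36.6 dBFS

Stage 1: -1.5 dBFS is 40 dB over -41.5 dBFS; at 20:1 that becomes 2 dB over, giving -39.5 dBFS.
Stage 2: -39.5 dBFS is at or below the -23 dBFS threshold — no compression; make-up brings it to -34.5 dBFS.
Stage 3: -34.5 dBFS is 8.2 dB over -42.7 dBFS; at 2:1 that becomes 4.1 dB over, giving -38.6 dBFS; +2 dB make-up → -36.6 dBFS.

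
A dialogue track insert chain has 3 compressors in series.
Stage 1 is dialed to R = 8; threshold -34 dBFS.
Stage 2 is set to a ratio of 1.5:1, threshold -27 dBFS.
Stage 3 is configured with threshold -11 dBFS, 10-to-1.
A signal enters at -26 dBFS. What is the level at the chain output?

Stage 1: -26 dBFS is 8 dB over -34 dBFS; at 8:1 that becomes 1 dB over, giving -33 dBFS.
Stage 2: below threshold (-33 ≤ -27); passes unchanged; output -33 dBFS.
Stage 3: -33 dBFS ≤ -11 dBFS, so stage 3 doesn't engage; output -33 dBFS.

-33 dBFS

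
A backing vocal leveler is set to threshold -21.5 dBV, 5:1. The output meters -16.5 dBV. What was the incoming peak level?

3.5 dBV

That's 5 dB above the -21.5 dBV threshold.
Undo the ratio: input overshoot = 5 × 5 = 25 dB, giving input = 3.5 dBV.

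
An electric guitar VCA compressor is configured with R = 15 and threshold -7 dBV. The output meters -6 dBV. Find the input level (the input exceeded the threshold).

The compressed level sits -6 − (-7) = 1 dB over threshold.
Before 15:1 compression the overshoot was 1 × 15 = 15 dB, so input = -7 + 15 = 8 dBV.

8 dBV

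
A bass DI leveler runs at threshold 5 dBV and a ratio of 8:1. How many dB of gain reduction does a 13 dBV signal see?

The signal is 8 dB above threshold.
After 8:1 compression the overshoot becomes 8/8 = 1 dB.
Gain reduction = 8 − 1 = 7 dB.

7 dB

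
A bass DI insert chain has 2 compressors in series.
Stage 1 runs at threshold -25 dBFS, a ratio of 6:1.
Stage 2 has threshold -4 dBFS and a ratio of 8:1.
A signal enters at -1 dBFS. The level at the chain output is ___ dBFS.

Stage 1: 24 dB above -25 dBFS, reduced 6:1 to 4 dB above → -21 dBFS.
Stage 2: -21 dBFS ≤ -4 dBFS, so stage 2 doesn't engage; output -21 dBFS.

-21 dBFS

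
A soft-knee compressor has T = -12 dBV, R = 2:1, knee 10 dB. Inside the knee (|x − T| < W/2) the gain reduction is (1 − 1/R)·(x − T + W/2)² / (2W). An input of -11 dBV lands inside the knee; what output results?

x − T + W/2 = -11 − (-12) + 5 = 6.
GR = (1 − 1/2) × 6² / 20 = 0.5 × 36 / 20 = 0.9 dB.
Output = -11 − 0.9 = -11.9 dBV.

-11.9 dBV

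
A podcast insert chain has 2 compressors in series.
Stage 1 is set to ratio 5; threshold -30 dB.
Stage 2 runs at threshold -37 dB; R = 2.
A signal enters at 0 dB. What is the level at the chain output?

-30.5 dB

Stage 1: 30 dB above -30 dB, reduced 5:1 to 6 dB above → -24 dB.
Stage 2: overshoot 13 dB → 13/2 = 6.5 dB → -30.5 dB.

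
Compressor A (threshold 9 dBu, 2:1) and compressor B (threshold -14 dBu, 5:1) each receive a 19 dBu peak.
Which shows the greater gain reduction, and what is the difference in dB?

A: 10 dB over, compressed to 5 dB over, so 5 dB of GR.
B: 33 dB over, compressed to 6.6 dB over, so 26.4 dB of GR.
Difference: 21.4 dB in favour of B.

B, by 21.4 dB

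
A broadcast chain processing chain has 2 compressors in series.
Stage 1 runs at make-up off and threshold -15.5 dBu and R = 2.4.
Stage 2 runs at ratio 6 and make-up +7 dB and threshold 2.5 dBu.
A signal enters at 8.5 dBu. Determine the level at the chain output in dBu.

1.5 dBu

Stage 1: 24 dB above -15.5 dBu, reduced 2.4:1 to 10 dB above → -5.5 dBu.
Stage 2: -5.5 dBu ≤ 2.5 dBu, so stage 2 doesn't engage; make-up brings it to 1.5 dBu.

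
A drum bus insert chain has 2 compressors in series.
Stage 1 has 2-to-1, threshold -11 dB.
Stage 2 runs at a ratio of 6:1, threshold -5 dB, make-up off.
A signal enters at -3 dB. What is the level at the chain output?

Stage 1: overshoot 8 dB → 8/2 = 4 dB → -7 dB.
Stage 2: -7 dB ≤ -5 dB, so stage 2 doesn't engage; output -7 dB.

-7 dB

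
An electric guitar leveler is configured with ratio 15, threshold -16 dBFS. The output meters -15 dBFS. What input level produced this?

That's 1 dB above the -16 dBFS threshold.
Input overshoot = R × output overshoot = 15 dB → input = -16 + 15 = -1 dBFS.

-1 dBFS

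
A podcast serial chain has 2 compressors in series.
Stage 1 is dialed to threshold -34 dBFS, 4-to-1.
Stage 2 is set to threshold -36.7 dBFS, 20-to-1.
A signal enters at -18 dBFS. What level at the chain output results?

Stage 1: overshoot 16 dB → 16/4 = 4 dB → -30 dBFS.
Stage 2: 6.7 dB above -36.7 dBFS, reduced 20:1 to 0.335 dB above → -36.365 dBFS.

-36.365 dBFS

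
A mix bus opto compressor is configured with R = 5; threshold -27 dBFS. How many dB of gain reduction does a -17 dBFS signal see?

8 dB

-17 dBFS exceeds the threshold by 10 dB.
A 5:1 ratio leaves 2 dB of that excess.
So the signal is attenuated by 10 − 2 = 8 dB.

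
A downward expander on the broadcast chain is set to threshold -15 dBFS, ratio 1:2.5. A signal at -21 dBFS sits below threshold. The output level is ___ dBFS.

-30 dBFS

Undershoot = (-15) − (-21) = 6 dB.
At 1:2.5, that expands to 15 dB under threshold.
Output = -15 − 15 = -30 dBFS.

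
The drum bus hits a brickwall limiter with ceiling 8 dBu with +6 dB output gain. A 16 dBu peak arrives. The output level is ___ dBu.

At ∞:1, everything above 8 dBu is held at the ceiling.
Output gain then adds 6 dB: 8 + 6 = 14 dBu.

14 dBu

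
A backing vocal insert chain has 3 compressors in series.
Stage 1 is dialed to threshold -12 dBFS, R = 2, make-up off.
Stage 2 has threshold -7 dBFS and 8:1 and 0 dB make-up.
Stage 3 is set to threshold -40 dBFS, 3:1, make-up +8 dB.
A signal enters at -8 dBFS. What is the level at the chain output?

Stage 1: overshoot 4 dB → 4/2 = 2 dB → -10 dBFS.
Stage 2: below threshold (-10 ≤ -7); passes unchanged; output -10 dBFS.
Stage 3: 30 dB above -40 dBFS, reduced 3:1 to 10 dB above → -30 dBFS; +8 dB make-up → -22 dBFS.

-22 dBFS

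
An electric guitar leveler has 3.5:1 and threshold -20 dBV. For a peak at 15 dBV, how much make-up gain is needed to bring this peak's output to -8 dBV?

2 dB

Overshoot 35 dB → 35/3.5 = 10 dB after compression, so the compressed level is -20 + 10 = -10 dBV.
Make-up = target − compressed = -8 − (-10) = 2 dB.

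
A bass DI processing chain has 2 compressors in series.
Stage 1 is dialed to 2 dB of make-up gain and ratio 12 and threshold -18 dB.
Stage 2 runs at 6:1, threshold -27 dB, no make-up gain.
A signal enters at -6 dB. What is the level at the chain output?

-25 dB

Stage 1: overshoot 12 dB → 12/12 = 1 dB → -17 dB; +2 dB make-up → -15 dB.
Stage 2: -15 dB is 12 dB over -27 dB; at 6:1 that becomes 2 dB over, giving -25 dB.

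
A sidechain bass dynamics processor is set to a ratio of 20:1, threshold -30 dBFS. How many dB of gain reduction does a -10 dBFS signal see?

19 dB

-10 dBFS exceeds the threshold by 20 dB.
After 20:1 compression the overshoot becomes 20/20 = 1 dB.
GR = overshoot in − overshoot out = 20 − 1 = 19 dB.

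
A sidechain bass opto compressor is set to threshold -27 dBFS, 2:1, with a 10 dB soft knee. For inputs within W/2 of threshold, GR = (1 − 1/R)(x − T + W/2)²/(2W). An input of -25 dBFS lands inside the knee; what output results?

-26.225 dBFS

x − T + W/2 = -25 − (-27) + 5 = 7.
GR = (1 − 1/2) × 7² / 20 = 0.5 × 49 / 20 = 1.225 dB.
Output = -25 − 1.225 = -26.225 dBFS.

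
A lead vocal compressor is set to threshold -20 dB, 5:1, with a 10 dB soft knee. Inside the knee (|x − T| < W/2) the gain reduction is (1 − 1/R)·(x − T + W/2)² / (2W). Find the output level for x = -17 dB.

x − T + W/2 = -17 − (-20) + 5 = 8.
GR = (1 − 1/5) × 8² / 20 = 0.8 × 64 / 20 = 2.56 dB.
Output = -17 − 2.56 = -19.56 dB.

-19.56 dB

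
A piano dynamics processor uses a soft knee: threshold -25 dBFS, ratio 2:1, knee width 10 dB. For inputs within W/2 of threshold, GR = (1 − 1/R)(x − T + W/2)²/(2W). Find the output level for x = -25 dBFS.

-25.625 dBFS

x − T + W/2 = -25 − (-25) + 5 = 5.
GR = (1 − 1/2) × 5² / 20 = 0.5 × 25 / 20 = 0.625 dB.
Output = -25 − 0.625 = -25.625 dBFS.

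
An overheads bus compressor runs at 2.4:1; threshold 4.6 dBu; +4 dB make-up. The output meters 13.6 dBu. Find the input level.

Before make-up, the level was 13.6 − 4 = 9.6 dBu.
Post-compression overshoot = 9.6 − 4.6 = 5 dB.
Undo the ratio: input overshoot = 5 × 2.4 = 12 dB, giving input = 16.6 dBu.

16.6 dBu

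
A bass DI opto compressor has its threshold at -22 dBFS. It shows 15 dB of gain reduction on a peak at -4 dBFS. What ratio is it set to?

6:1

Input overshoot = -4 − (-22) = 18 dB.
Output overshoot = 18 − 15 = 3 dB.
Ratio = input overshoot / output overshoot = 18 / 3 = 6.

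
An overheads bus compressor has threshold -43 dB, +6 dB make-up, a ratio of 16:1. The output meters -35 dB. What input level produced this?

Before make-up, the level was -35 − 6 = -41 dB.
Post-compression overshoot = -41 − (-43) = 2 dB.
Before 16:1 compression the overshoot was 2 × 16 = 32 dB, so input = -43 + 32 = -11 dB.

-11 dB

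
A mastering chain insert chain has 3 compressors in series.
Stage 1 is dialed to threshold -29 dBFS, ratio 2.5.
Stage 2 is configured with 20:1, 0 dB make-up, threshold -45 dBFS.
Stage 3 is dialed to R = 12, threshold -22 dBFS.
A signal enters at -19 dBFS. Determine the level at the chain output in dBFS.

-44 dBFS

Stage 1: overshoot 10 dB → 10/2.5 = 4 dB → -25 dBFS.
Stage 2: 20 dB above -45 dBFS, reduced 20:1 to 1 dB above → -44 dBFS.
Stage 3: -44 dBFS is at or below the -22 dBFS threshold — no compression; output -44 dBFS.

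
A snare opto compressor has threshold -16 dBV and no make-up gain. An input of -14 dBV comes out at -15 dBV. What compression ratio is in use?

2:1

Input overshoot = -14 − (-16) = 2 dB; output overshoot = -15 − (-16) = 1 dB.
Ratio = 2 / 1 = 2.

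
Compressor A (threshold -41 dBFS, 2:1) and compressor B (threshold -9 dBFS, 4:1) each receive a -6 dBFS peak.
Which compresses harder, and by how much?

A, by 15.25 dB

A: overshoot 35 dB → output overshoot 17.5 dB → GR 17.5 dB.
B: overshoot 3 dB → output overshoot 0.75 dB → GR 2.25 dB.
A reduces 15.25 dB more.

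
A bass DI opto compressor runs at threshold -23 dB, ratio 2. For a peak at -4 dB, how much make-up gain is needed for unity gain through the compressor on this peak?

The peak compresses to -23 + 19/2 = -13.5 dB.
To reach -4 dB requires -4 − (-13.5) = 9.5 dB of make-up.

9.5 dB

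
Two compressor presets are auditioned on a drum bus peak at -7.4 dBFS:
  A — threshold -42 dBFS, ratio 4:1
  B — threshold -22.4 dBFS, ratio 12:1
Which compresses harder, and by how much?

A: GR = 34.6 − 34.6/4 = 25.95 dB.
B: GR = 15 − 15/12 = 13.75 dB.
A applies 12.2 dB more gain reduction.

A, by 12.2 dB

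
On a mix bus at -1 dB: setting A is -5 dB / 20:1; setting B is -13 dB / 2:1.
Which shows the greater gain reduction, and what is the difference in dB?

A: GR = 4 − 4/20 = 3.8 dB.
B: GR = 12 − 12/2 = 6 dB.
Difference: 2.2 dB in favour of B.

B, by 2.2 dB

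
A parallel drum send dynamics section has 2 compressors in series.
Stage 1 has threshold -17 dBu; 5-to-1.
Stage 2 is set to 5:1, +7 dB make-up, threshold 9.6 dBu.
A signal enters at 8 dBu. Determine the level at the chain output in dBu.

-5 dBu

Stage 1: 8 dBu is 25 dB over -17 dBu; at 5:1 that becomes 5 dB over, giving -12 dBu.
Stage 2: -12 dBu ≤ 9.6 dBu, so stage 2 doesn't engage; make-up brings it to -5 dBu.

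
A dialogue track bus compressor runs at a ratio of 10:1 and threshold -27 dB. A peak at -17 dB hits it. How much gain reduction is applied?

9 dB

-17 dB exceeds the threshold by 10 dB.
A 10:1 ratio leaves 1 dB of that excess.
GR = overshoot in − overshoot out = 10 − 1 = 9 dB.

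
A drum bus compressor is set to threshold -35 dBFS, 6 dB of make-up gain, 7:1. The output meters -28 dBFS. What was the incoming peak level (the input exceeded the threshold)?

-28 dBFS

Before make-up, the level was -28 − 6 = -34 dBFS.
Post-compression overshoot = -34 − (-35) = 1 dB.
Undo the ratio: input overshoot = 1 × 7 = 7 dB, giving input = -28 dBFS.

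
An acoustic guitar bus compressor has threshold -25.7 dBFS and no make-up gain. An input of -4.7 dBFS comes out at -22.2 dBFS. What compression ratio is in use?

Input overshoot = -4.7 − (-25.7) = 21 dB; output overshoot = -22.2 − (-25.7) = 3.5 dB.
Ratio = 21 / 3.5 = 6.

6:1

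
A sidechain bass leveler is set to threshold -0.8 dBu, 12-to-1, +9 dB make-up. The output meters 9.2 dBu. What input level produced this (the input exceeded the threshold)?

11.2 dBu

Remove make-up: 9.2 − 9 = 0.2 dBu.
The compressed level sits 0.2 − (-0.8) = 1 dB over threshold.
Input overshoot = R × output overshoot = 12 dB → input = -0.8 + 12 = 11.2 dBu.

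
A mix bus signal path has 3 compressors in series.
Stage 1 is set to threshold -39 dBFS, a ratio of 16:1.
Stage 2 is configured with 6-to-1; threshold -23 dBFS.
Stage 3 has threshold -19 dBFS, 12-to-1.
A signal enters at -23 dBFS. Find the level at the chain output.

Stage 1: overshoot 16 dB → 16/16 = 1 dB → -38 dBFS.
Stage 2: below threshold (-38 ≤ -23); passes unchanged; output -38 dBFS.
Stage 3: below threshold (-38 ≤ -19); passes unchanged; output -38 dBFS.

-38 dBFS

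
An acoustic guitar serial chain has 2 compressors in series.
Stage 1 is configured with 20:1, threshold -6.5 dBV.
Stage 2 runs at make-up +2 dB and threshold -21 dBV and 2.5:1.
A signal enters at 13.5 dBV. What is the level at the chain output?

-12.8 dBV

Stage 1: 13.5 dBV is 20 dB over -6.5 dBV; at 20:1 that becomes 1 dB over, giving -5.5 dBV.
Stage 2: 15.5 dB above -21 dBV, reduced 2.5:1 to 6.2 dB above → -14.8 dBV; +2 dB make-up → -12.8 dBV.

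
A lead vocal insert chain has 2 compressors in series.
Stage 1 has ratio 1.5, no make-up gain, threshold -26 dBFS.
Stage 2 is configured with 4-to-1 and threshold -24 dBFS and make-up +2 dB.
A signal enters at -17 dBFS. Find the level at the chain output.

-21 dBFS

Stage 1: overshoot 9 dB → 9/1.5 = 6 dB → -20 dBFS.
Stage 2: 4 dB above -24 dBFS, reduced 4:1 to 1 dB above → -23 dBFS; +2 dB make-up → -21 dBFS.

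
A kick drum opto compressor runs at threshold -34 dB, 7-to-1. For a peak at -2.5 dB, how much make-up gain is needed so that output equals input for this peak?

27 dB

Overshoot 31.5 dB → 31.5/7 = 4.5 dB after compression, so the compressed level is -34 + 4.5 = -29.5 dB.
Make-up = target − compressed = -2.5 − (-29.5) = 27 dB.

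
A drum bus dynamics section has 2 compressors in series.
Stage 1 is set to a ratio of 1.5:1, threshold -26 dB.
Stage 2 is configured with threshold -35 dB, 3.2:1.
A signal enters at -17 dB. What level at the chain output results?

Stage 1: -17 dB is 9 dB over -26 dB; at 1.5:1 that becomes 6 dB over, giving -20 dB.
Stage 2: 15 dB above -35 dB, reduced 3.2:1 to 4.6875 dB above → -30.3125 dB.

-30.3125 dB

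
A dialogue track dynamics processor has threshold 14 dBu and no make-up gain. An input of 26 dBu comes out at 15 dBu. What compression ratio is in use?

12:1

Input overshoot = 26 − 14 = 12 dB; output overshoot = 15 − 14 = 1 dB.
Ratio = 12 / 1 = 12.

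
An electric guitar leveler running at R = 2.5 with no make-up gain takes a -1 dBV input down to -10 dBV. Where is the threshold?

Input is 15 dB above T (since output overshoot × R = input overshoot: (-10 − T)·2.5 = -1 − T gives T = -16 dBV).
Check: -16 + (-1 − (-16))/2.5 = -16 + 6 = -10 dBV. ✓

-16 dBV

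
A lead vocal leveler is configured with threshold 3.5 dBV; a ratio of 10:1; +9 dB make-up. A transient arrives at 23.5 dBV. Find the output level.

14.5 dBV

The input is 20 dB above the 3.5 dBV threshold.
10:1 compression reduces that to 20/10 = 2 dB over.
Output = 3.5 + 2 = 5.5 dBV; make-up adds 9 dB, giving 14.5 dBV.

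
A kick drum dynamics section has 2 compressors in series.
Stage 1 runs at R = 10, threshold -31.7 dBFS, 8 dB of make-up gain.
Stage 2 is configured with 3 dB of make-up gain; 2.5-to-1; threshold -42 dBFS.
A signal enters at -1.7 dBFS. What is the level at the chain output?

-30.48 dBFS

Stage 1: overshoot 30 dB → 30/10 = 3 dB → -28.7 dBFS; +8 dB make-up → -20.7 dBFS.
Stage 2: -20.7 dBFS is 21.3 dB over -42 dBFS; at 2.5:1 that becomes 8.52 dB over, giving -33.48 dBFS; +3 dB make-up → -30.48 dBFS.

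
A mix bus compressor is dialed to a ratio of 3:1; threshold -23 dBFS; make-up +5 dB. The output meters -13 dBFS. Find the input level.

-8 dBFS

Before make-up, the level was -13 − 5 = -18 dBFS.
The compressed level sits -18 − (-23) = 5 dB over threshold.
Input overshoot = R × output overshoot = 15 dB → input = -23 + 15 = -8 dBFS.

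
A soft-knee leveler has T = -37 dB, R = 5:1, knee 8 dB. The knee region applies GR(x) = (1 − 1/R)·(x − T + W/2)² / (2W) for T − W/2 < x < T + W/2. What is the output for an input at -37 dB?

x − T + W/2 = -37 − (-37) + 4 = 4.
GR = (1 − 1/5) × 4² / 16 = 0.8 × 16 / 16 = 0.8 dB.
Output = -37 − 0.8 = -37.8 dB.

-37.8 dB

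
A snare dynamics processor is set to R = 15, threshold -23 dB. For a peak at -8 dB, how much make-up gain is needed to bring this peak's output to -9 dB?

13 dB

Without make-up, output = threshold + overshoot/15 = -23 + 1 = -22 dB.
Gap to target: 13 dB.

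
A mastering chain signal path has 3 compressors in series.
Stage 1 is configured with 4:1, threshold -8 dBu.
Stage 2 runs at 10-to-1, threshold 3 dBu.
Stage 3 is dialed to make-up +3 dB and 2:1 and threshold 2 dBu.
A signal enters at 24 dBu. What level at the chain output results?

Stage 1: 24 dBu is 32 dB over -8 dBu; at 4:1 that becomes 8 dB over, giving 0 dBu.
Stage 2: below threshold (0 ≤ 3); passes unchanged; output 0 dBu.
Stage 3: 0 dBu ≤ 2 dBu, so stage 3 doesn't engage; make-up brings it to 3 dBu.

3 dBu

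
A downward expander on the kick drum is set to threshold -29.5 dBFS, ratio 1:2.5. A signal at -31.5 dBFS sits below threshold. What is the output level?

-34.5 dBFS

Undershoot = (-29.5) − (-31.5) = 2 dB.
At 1:2.5, that expands to 5 dB under threshold.
Output = -29.5 − 5 = -34.5 dBFS.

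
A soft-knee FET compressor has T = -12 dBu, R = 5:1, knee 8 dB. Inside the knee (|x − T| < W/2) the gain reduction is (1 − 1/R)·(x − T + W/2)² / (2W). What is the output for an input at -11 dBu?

x − T + W/2 = -11 − (-12) + 4 = 5.
GR = (1 − 1/5) × 5² / 16 = 0.8 × 25 / 16 = 1.25 dB.
Output = -11 − 1.25 = -12.25 dBu.

-12.25 dBu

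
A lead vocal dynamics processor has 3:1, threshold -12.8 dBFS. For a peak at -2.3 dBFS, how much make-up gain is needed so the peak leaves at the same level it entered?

The peak compresses to -12.8 + 10.5/3 = -9.3 dBFS.
To reach -2.3 dBFS requires -2.3 − (-9.3) = 7 dB of make-up.

7 dB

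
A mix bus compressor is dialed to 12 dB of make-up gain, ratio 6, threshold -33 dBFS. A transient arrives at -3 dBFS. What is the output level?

-16 dBFS

Overshoot: -3 − (-33) = 30 dB.
At 6:1 the overshoot is divided by 6, leaving 5 dB above threshold.
Output = -33 + 5 = -28 dBFS; make-up adds 12 dB, giving -16 dBFS.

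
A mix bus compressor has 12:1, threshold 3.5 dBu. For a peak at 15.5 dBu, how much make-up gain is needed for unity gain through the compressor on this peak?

11 dB

The peak compresses to 3.5 + 12/12 = 4.5 dBu.
To reach 15.5 dBu requires 15.5 − 4.5 = 11 dB of make-up.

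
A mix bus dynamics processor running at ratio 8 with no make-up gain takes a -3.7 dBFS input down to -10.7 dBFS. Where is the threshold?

-11.7 dBFS

Gain reduction = -3.7 − (-10.7) = 7 dB; output overshoot = GR / (R − 1) = 7 / 7 = 1 dB.
Threshold = output − output overshoot = -10.7 − 1 = -11.7 dBFS.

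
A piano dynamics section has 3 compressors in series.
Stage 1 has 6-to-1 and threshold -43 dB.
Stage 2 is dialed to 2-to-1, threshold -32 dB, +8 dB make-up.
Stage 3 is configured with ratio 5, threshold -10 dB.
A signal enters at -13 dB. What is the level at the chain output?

Stage 1: 30 dB above -43 dB, reduced 6:1 to 5 dB above → -38 dB.
Stage 2: below threshold (-38 ≤ -32); passes unchanged; make-up brings it to -30 dB.
Stage 3: -30 dB is at or below the -10 dB threshold — no compression; output -30 dB.

-30 dB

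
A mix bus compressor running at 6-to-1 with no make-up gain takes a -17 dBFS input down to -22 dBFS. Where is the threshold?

Input is 6 dB above T (since output overshoot × R = input overshoot: (-22 − T)·6 = -17 − T gives T = -23 dBFS).
Check: -23 + (-17 − (-23))/6 = -23 + 1 = -22 dBFS. ✓

-23 dBFS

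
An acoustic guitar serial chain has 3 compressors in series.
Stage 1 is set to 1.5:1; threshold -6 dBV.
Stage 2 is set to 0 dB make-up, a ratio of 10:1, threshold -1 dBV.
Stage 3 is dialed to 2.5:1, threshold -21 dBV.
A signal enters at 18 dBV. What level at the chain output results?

Stage 1: 18 dBV is 24 dB over -6 dBV; at 1.5:1 that becomes 16 dB over, giving 10 dBV.
Stage 2: 11 dB above -1 dBV, reduced 10:1 to 1.1 dB above → 0.1 dBV.
Stage 3: 21.1 dB above -21 dBV, reduced 2.5:1 to 8.44 dB above → -12.56 dBV.

-12.56 dBV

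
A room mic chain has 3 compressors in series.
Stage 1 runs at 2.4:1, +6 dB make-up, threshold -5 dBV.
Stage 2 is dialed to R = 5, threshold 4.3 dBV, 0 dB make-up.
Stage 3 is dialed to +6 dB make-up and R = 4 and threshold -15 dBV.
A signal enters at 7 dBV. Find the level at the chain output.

-4.09 dBV

Stage 1: overshoot 12 dB → 12/2.4 = 5 dB → 0 dBV; +6 dB make-up → 6 dBV.
Stage 2: 6 dBV is 1.7 dB over 4.3 dBV; at 5:1 that becomes 0.34 dB over, giving 4.64 dBV.
Stage 3: 4.64 dBV is 19.64 dB over -15 dBV; at 4:1 that becomes 4.91 dB over, giving -10.09 dBV; +6 dB make-up → -4.09 dBV.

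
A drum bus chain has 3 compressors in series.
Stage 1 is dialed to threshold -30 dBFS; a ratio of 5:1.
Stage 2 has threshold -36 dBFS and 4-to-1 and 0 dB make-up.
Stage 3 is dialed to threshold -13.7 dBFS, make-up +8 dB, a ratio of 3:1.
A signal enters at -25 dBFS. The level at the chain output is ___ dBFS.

Stage 1: 5 dB above -30 dBFS, reduced 5:1 to 1 dB above → -29 dBFS.
Stage 2: 7 dB above -36 dBFS, reduced 4:1 to 1.75 dB above → -34.25 dBFS.
Stage 3: -34.25 dBFS is at or below the -13.7 dBFS threshold — no compression; make-up brings it to -26.25 dBFS.

-26.25 dBFS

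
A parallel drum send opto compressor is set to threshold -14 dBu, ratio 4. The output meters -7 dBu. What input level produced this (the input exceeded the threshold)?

14 dBu

That's 7 dB above the -14 dBu threshold.
Before 4:1 compression the overshoot was 7 × 4 = 28 dB, so input = -14 + 28 = 14 dBu.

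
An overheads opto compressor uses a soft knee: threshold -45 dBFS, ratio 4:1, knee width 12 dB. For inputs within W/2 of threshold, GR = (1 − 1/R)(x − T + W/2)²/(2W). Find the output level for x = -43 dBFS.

x − T + W/2 = -43 − (-45) + 6 = 8.
GR = (1 − 1/4) × 8² / 24 = 0.75 × 64 / 24 = 2 dB.
Output = -43 − 2 = -45 dBFS.

-45 dBFS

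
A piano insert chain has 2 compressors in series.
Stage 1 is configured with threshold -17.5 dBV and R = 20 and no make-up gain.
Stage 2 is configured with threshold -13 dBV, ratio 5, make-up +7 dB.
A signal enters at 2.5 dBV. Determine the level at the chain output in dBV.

Stage 1: overshoot 20 dB → 20/20 = 1 dB → -16.5 dBV.
Stage 2: -16.5 dBV ≤ -13 dBV, so stage 2 doesn't engage; make-up brings it to -9.5 dBV.

-9.5 dBV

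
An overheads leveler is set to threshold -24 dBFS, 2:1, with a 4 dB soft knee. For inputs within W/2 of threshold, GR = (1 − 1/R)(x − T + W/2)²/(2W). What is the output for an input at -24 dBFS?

x − T + W/2 = -24 − (-24) + 2 = 2.
GR = (1 − 1/2) × 2² / 8 = 0.5 × 4 / 8 = 0.25 dB.
Output = -24 − 0.25 = -24.25 dBFS.

-24.25 dBFS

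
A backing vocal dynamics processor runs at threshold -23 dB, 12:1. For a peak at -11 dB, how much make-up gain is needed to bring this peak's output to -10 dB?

Overshoot 12 dB → 12/12 = 1 dB after compression, so the compressed level is -23 + 1 = -22 dB.
Make-up = target − compressed = -10 − (-22) = 12 dB.

12 dB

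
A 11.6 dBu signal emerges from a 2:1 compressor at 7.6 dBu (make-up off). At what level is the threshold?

Gain reduction = 11.6 − 7.6 = 4 dB; output overshoot = GR / (R − 1) = 4 / 1 = 4 dB.
Threshold = output − output overshoot = 7.6 − 4 = 3.6 dBu.

3.6 dBu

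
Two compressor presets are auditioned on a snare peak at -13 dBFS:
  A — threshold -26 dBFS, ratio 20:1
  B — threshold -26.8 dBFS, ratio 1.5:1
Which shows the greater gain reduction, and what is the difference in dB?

A, by 7.75 dB

A: overshoot 13 dB → output overshoot 0.65 dB → GR 12.35 dB.
B: overshoot 13.8 dB → output overshoot 9.2 dB → GR 4.6 dB.
Difference: 7.75 dB in favour of A.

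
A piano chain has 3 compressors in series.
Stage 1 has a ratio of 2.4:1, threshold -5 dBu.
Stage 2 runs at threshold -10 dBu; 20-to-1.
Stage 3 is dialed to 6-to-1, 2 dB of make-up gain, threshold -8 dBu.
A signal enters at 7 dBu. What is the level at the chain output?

-7.5 dBu

Stage 1: overshoot 12 dB → 12/2.4 = 5 dB → 0 dBu.
Stage 2: 0 dBu is 10 dB over -10 dBu; at 20:1 that becomes 0.5 dB over, giving -9.5 dBu.
Stage 3: -9.5 dBu ≤ -8 dBu, so stage 3 doesn't engage; make-up brings it to -7.5 dBu.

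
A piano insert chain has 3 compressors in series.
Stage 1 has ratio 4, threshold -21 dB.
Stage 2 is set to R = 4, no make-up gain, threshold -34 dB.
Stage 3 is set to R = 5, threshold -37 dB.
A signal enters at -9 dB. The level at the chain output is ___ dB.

-35.6 dB

Stage 1: 12 dB above -21 dB, reduced 4:1 to 3 dB above → -18 dB.
Stage 2: 16 dB above -34 dB, reduced 4:1 to 4 dB above → -30 dB.
Stage 3: -30 dB is 7 dB over -37 dB; at 5:1 that becomes 1.4 dB over, giving -35.6 dB.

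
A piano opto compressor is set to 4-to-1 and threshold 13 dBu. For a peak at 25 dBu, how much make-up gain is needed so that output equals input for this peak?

9 dB

The peak compresses to 13 + 12/4 = 16 dBu.
To reach 25 dBu requires 25 − 16 = 9 dB of make-up.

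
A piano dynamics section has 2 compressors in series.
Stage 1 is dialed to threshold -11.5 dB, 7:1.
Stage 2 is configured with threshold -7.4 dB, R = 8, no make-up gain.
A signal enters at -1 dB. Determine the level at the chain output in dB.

-10 dB

Stage 1: -1 dB is 10.5 dB over -11.5 dB; at 7:1 that becomes 1.5 dB over, giving -10 dB.
Stage 2: -10 dB is at or below the -7.4 dB threshold — no compression; output -10 dB.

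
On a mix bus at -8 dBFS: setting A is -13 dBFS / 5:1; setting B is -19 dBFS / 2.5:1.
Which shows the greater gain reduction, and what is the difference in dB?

B, by 2.6 dB

A: overshoot 5 dB → output overshoot 1 dB → GR 4 dB.
B: overshoot 11 dB → output overshoot 4.4 dB → GR 6.6 dB.
Difference: 2.6 dB in favour of B.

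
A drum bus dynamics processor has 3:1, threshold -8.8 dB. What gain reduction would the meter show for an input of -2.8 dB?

The signal is 6 dB above threshold.
At 3:1, output sits 6/3 = 2 dB above threshold.
So the signal is attenuated by 6 − 2 = 4 dB.

4 dB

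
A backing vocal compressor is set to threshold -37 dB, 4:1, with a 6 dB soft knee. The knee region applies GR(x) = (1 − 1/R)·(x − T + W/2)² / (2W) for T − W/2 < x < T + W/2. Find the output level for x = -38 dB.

-38.25 dB

x − T + W/2 = -38 − (-37) + 3 = 2.
GR = (1 − 1/4) × 2² / 12 = 0.75 × 4 / 12 = 0.25 dB.
Output = -38 − 0.25 = -38.25 dB.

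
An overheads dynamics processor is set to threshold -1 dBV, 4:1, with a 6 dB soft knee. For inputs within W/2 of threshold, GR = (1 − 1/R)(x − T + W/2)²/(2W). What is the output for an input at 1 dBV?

-0.5625 dBV

x − T + W/2 = 1 − (-1) + 3 = 5.
GR = (1 − 1/4) × 5² / 12 = 0.75 × 25 / 12 = 1.5625 dB.
Output = 1 − 1.5625 = -0.5625 dBV.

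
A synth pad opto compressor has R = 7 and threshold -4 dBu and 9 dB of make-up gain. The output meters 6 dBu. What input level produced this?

3 dBu

Before make-up, the level was 6 − 9 = -3 dBu.
That's 1 dB above the -4 dBu threshold.
Input overshoot = R × output overshoot = 7 dB → input = -4 + 7 = 3 dBu.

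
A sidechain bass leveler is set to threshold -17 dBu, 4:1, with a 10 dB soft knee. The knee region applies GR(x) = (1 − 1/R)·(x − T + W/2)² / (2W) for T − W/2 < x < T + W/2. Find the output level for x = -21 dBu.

x − T + W/2 = -21 − (-17) + 5 = 1.
GR = (1 − 1/4) × 1² / 20 = 0.75 × 1 / 20 = 0.0375 dB.
Output = -21 − 0.0375 = -21.0375 dBu.

-21.0375 dBu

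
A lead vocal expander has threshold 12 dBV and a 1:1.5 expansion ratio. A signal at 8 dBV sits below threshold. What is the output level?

The input is 4 dB below the 12 dBV threshold.
A 1:1.5 expander multiplies undershoot by 1.5: 4 × 1.5 = 6 dB below threshold.
Output = 12 − 6 = 6 dBV.

6 dBV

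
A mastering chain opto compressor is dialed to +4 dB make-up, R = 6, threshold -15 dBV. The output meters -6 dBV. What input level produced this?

Before make-up, the level was -6 − 4 = -10 dBV.
That's 5 dB above the -15 dBV threshold.
Before 6:1 compression the overshoot was 5 × 6 = 30 dB, so input = -15 + 30 = 15 dBV.

15 dBV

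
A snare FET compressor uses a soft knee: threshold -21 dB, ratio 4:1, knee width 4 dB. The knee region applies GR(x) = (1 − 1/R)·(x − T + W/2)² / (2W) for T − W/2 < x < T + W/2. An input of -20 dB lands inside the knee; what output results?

-20.84375 dB

x − T + W/2 = -20 − (-21) + 2 = 3.
GR = (1 − 1/4) × 3² / 8 = 0.75 × 9 / 8 = 0.84375 dB.
Output = -20 − 0.84375 = -20.84375 dB.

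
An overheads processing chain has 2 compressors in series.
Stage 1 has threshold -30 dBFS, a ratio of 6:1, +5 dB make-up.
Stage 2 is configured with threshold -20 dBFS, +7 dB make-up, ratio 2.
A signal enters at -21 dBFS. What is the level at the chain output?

Stage 1: overshoot 9 dB → 9/6 = 1.5 dB → -28.5 dBFS; +5 dB make-up → -23.5 dBFS.
Stage 2: -23.5 dBFS is at or below the -20 dBFS threshold — no compression; make-up brings it to -16.5 dBFS.

-16.5 dBFS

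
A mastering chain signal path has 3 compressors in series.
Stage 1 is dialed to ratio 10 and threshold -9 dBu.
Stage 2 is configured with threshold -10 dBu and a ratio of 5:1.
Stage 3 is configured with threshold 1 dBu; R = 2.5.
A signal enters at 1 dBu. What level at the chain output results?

Stage 1: 1 dBu is 10 dB over -9 dBu; at 10:1 that becomes 1 dB over, giving -8 dBu.
Stage 2: overshoot 2 dB → 2/5 = 0.4 dB → -9.6 dBu.
Stage 3: -9.6 dBu is at or below the 1 dBu threshold — no compression; output -9.6 dBu.

-9.6 dBu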